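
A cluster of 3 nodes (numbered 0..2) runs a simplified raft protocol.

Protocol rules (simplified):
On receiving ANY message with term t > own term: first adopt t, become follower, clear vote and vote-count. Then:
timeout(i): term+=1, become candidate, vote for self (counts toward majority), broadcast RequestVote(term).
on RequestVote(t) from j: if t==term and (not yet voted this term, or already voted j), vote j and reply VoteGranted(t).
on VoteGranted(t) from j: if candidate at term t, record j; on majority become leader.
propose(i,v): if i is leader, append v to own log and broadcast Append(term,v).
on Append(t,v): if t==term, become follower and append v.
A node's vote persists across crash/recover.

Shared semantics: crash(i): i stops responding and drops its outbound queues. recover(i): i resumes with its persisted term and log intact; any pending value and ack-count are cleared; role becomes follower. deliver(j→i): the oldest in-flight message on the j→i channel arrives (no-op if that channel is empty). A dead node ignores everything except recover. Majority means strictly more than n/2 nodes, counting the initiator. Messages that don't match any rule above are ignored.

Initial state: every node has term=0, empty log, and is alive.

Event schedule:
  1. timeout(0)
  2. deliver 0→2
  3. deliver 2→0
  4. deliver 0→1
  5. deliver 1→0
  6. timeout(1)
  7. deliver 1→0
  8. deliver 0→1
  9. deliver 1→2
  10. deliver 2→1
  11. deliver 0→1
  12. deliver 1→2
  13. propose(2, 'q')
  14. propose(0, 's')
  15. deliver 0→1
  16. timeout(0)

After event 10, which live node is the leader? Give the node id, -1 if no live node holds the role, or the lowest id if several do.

1

step 1 timeout(0): 0={cand,t=1,log=-}
step 2 deliver 0→2: 2={foll,t=1,log=-}
step 3 deliver 2→0: 0={lead,t=1,log=-}
step 4 deliver 0→1: 1={foll,t=1,log=-}
step 5 deliver 1→0: —
step 6 timeout(1): 1={cand,t=2,log=-}
step 7 deliver 1→0: 0={foll,t=2,log=-}
step 8 deliver 0→1: 1={lead,t=2,log=-}
step 9 deliver 1→2: 2={foll,t=2,log=-}
step 10 deliver 2→1: —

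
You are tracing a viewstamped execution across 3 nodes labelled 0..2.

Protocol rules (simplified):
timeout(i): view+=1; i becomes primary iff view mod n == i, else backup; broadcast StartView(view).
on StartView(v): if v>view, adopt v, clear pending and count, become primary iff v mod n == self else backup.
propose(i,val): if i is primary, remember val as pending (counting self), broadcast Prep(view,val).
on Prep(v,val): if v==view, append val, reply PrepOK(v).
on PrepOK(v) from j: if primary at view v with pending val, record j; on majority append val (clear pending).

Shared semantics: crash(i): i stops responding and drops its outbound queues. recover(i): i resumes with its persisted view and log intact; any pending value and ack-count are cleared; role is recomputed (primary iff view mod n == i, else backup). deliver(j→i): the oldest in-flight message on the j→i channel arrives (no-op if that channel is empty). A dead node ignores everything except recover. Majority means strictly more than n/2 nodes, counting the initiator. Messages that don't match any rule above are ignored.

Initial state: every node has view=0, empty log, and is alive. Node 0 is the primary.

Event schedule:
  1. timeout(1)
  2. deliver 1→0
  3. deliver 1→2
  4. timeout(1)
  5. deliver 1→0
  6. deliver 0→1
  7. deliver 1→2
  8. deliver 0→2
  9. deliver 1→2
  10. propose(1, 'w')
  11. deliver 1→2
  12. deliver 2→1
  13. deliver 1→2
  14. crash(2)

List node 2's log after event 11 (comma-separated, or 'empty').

step 1 timeout(1): 1={prim,v=1,log=-}
step 2 deliver 1→0: 0={back,v=1,log=-}
step 3 deliver 1→2: 2={back,v=1,log=-}
step 4 timeout(1): 1={back,v=2,log=-}
step 5 deliver 1→0: 0={back,v=2,log=-}
step 6 deliver 0→1: —
step 7 deliver 1→2: 2={prim,v=2,log=-}
step 8 deliver 0→2: —
step 9 deliver 1→2: —
step 10 propose(1,'w'): —
step 11 deliver 1→2: —

empty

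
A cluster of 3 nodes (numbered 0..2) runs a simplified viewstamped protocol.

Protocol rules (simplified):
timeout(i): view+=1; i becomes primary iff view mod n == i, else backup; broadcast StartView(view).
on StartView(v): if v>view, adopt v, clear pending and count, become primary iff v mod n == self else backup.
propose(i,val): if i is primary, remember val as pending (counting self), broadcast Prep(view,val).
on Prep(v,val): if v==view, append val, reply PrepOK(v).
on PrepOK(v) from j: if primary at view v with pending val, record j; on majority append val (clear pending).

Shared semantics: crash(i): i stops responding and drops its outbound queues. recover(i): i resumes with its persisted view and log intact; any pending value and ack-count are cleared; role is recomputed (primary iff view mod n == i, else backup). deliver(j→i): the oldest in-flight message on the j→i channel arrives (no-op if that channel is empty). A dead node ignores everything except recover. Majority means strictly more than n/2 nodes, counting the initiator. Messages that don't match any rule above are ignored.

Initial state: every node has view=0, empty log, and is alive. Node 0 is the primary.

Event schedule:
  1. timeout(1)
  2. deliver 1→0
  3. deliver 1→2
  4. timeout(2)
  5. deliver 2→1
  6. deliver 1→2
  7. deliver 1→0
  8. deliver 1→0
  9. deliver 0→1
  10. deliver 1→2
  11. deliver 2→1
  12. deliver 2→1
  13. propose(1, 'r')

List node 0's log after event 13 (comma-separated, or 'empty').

after 1 — timeout(1): n1:prim/v1/[-]
after 2 — deliver 1→0: n0:back/v1/[-]
after 3 — deliver 1→2: n2:back/v1/[-]
after 4 — timeout(2): n2:prim/v2/[-]
after 5 — deliver 2→1: n1:back/v2/[-]
after 6 — deliver 1→2: ·
after 7 — deliver 1→0: ·
after 8 — deliver 1→0: ·
after 9 — deliver 0→1: ·
after 10 — deliver 1→2: ·
after 11 — deliver 2→1: ·
after 12 — deliver 2→1: ·
after 13 — propose(1,'r'): ·

empty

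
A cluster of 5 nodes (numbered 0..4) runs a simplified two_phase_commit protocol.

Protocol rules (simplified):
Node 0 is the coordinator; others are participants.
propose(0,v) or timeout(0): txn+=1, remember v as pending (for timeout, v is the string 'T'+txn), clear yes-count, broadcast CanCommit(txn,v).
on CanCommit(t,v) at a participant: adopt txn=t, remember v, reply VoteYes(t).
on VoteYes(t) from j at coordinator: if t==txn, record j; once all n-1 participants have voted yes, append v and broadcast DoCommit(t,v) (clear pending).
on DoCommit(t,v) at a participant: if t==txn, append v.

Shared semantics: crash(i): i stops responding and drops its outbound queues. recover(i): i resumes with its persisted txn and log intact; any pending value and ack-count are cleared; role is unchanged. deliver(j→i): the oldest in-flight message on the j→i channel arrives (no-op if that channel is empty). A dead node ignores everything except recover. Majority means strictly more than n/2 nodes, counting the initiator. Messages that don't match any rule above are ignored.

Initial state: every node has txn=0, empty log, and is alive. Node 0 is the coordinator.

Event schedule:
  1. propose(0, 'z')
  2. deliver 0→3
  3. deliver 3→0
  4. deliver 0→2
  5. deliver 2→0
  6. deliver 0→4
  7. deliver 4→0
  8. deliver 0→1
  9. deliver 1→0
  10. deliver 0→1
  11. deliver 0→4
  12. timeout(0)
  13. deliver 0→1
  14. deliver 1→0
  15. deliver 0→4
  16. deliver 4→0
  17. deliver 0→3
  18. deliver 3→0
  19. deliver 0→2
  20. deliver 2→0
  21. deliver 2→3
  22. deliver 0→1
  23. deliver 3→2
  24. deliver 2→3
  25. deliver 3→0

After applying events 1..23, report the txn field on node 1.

1. propose(0,'z'):  <0:coor t1 ->
2. deliver 0→3:  <3:part t1 ->
3. deliver 3→0:  nop
4. deliver 0→2:  <2:part t1 ->
5. deliver 2→0:  nop
6. deliver 0→4:  <4:part t1 ->
7. deliver 4→0:  nop
8. deliver 0→1:  <1:part t1 ->
9. deliver 1→0:  <0:coor t1 z>
10. deliver 0→1:  <1:part t1 z>
11. deliver 0→4:  <4:part t1 z>
12. timeout(0):  <0:coor t2 z>
13. deliver 0→1:  <1:part t2 z>
14. deliver 1→0:  nop
15. deliver 0→4:  <4:part t2 z>
16. deliver 4→0:  nop
17. deliver 0→3:  <3:part t1 z>
18. deliver 3→0:  nop
19. deliver 0→2:  <2:part t1 z>
20. deliver 2→0:  nop
21. deliver 2→3:  nop
22. deliver 0→1:  nop
23. deliver 3→2:  nop

2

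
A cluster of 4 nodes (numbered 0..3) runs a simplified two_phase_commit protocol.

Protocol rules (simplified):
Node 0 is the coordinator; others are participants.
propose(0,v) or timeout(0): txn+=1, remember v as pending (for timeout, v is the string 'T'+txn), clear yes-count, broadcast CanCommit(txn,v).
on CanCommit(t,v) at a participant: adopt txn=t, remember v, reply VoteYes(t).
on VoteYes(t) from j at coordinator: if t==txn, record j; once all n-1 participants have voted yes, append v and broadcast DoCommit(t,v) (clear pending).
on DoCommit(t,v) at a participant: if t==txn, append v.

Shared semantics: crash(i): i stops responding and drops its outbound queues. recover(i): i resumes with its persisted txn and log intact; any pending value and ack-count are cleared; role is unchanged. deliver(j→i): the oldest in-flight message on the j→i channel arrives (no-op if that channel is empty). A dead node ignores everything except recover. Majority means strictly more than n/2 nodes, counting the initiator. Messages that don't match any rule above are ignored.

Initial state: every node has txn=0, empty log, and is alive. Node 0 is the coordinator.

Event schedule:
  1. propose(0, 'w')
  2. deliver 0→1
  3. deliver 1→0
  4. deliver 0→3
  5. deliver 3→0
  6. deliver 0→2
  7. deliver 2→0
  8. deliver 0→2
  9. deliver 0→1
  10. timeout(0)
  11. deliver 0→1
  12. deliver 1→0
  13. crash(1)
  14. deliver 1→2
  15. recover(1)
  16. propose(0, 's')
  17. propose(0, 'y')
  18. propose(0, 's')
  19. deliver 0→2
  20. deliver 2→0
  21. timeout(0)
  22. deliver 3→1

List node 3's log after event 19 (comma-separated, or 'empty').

[1] propose(0,'w') → N0(coor t1 [-])
[2] deliver 0→1 → N1(part t1 [-])
[3] deliver 1→0 → ∅
[4] deliver 0→3 → N3(part t1 [-])
[5] deliver 3→0 → ∅
[6] deliver 0→2 → N2(part t1 [-])
[7] deliver 2→0 → N0(coor t1 [w])
[8] deliver 0→2 → N2(part t1 [w])
[9] deliver 0→1 → N1(part t1 [w])
[10] timeout(0) → N0(coor t2 [w])
[11] deliver 0→1 → N1(part t2 [w])
[12] deliver 1→0 → ∅
[13] crash(1) → N1(✗part t2 [w])
[14] deliver 1→2 → ∅
[15] recover(1) → N1(part t2 [w])
[16] propose(0,'s') → N0(coor t3 [w])
[17] propose(0,'y') → N0(coor t4 [w])
[18] propose(0,'s') → N0(coor t5 [w])
[19] deliver 0→2 → N2(part t2 [w])

empty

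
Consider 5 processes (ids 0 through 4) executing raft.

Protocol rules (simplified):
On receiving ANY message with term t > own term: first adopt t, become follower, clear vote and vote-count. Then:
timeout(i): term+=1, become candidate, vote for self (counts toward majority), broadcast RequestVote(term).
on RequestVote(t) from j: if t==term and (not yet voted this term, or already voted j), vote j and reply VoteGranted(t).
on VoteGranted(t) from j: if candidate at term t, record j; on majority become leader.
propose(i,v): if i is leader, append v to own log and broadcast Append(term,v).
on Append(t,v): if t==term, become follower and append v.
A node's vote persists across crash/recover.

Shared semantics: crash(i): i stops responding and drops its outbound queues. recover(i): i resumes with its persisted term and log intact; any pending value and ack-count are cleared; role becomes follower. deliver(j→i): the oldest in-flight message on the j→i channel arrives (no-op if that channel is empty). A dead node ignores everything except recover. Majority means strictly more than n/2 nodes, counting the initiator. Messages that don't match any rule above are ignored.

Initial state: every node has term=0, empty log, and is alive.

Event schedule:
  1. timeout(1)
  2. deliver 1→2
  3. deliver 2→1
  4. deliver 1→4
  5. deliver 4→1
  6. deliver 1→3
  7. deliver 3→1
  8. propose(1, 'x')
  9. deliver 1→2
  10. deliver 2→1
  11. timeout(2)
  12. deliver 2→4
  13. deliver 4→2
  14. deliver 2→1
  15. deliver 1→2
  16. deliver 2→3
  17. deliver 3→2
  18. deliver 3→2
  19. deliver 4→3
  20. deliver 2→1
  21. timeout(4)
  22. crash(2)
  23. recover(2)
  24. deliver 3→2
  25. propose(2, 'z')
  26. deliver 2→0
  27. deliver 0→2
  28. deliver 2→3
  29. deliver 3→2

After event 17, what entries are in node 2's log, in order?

e1 timeout(1): 1[cand,t=1,-]
e2 deliver 1→2: 2[foll,t=1,-]
e3 deliver 2→1: ·
e4 deliver 1→4: 4[foll,t=1,-]
e5 deliver 4→1: 1[lead,t=1,-]
e6 deliver 1→3: 3[foll,t=1,-]
e7 deliver 3→1: ·
e8 propose(1,'x'): 1[lead,t=1,x]
e9 deliver 1→2: 2[foll,t=1,x]
e10 deliver 2→1: ·
e11 timeout(2): 2[cand,t=2,x]
e12 deliver 2→4: 4[foll,t=2,-]
e13 deliver 4→2: ·
e14 deliver 2→1: 1[foll,t=2,x]
e15 deliver 1→2: 2[lead,t=2,x]
e16 deliver 2→3: 3[foll,t=2,-]
e17 deliver 3→2: ·

x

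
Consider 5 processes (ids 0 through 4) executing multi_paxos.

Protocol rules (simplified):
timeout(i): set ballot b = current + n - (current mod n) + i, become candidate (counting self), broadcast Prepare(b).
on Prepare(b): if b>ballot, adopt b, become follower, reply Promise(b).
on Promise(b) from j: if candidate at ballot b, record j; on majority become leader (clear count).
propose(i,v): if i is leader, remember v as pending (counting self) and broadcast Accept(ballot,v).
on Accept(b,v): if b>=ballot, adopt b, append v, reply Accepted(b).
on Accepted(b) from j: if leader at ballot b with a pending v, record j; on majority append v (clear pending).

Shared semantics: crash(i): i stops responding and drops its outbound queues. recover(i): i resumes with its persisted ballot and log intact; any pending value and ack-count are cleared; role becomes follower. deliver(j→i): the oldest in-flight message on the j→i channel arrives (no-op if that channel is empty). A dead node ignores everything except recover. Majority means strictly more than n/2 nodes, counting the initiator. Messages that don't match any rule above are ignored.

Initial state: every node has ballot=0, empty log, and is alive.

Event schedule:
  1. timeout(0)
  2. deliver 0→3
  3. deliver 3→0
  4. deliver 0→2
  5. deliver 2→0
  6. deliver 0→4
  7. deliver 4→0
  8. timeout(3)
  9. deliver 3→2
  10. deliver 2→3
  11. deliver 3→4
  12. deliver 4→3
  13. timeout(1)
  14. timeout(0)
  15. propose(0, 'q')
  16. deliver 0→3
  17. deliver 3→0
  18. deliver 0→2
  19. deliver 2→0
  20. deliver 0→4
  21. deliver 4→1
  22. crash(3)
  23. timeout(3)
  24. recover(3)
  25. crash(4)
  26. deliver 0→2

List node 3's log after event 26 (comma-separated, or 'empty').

after 1 — timeout(0): n0:cand/b5/[-]
after 2 — deliver 0→3: n3:foll/b5/[-]
after 3 — deliver 3→0: ·
after 4 — deliver 0→2: n2:foll/b5/[-]
after 5 — deliver 2→0: n0:lead/b5/[-]
after 6 — deliver 0→4: n4:foll/b5/[-]
after 7 — deliver 4→0: ·
after 8 — timeout(3): n3:cand/b13/[-]
after 9 — deliver 3→2: n2:foll/b13/[-]
after 10 — deliver 2→3: ·
after 11 — deliver 3→4: n4:foll/b13/[-]
after 12 — deliver 4→3: n3:lead/b13/[-]
after 13 — timeout(1): n1:cand/b6/[-]
after 14 — timeout(0): n0:cand/b10/[-]
after 15 — propose(0,'q'): ·
after 16 — deliver 0→3: ·
after 17 — deliver 3→0: n0:foll/b13/[-]
after 18 — deliver 0→2: ·
after 19 — deliver 2→0: ·
after 20 — deliver 0→4: ·
after 21 — deliver 4→1: ·
after 22 — crash(3): n3:✗lead/b13/[-]
after 23 — timeout(3): ·
after 24 — recover(3): n3:foll/b13/[-]
after 25 — crash(4): n4:✗foll/b13/[-]
after 26 — deliver 0→2: ·

empty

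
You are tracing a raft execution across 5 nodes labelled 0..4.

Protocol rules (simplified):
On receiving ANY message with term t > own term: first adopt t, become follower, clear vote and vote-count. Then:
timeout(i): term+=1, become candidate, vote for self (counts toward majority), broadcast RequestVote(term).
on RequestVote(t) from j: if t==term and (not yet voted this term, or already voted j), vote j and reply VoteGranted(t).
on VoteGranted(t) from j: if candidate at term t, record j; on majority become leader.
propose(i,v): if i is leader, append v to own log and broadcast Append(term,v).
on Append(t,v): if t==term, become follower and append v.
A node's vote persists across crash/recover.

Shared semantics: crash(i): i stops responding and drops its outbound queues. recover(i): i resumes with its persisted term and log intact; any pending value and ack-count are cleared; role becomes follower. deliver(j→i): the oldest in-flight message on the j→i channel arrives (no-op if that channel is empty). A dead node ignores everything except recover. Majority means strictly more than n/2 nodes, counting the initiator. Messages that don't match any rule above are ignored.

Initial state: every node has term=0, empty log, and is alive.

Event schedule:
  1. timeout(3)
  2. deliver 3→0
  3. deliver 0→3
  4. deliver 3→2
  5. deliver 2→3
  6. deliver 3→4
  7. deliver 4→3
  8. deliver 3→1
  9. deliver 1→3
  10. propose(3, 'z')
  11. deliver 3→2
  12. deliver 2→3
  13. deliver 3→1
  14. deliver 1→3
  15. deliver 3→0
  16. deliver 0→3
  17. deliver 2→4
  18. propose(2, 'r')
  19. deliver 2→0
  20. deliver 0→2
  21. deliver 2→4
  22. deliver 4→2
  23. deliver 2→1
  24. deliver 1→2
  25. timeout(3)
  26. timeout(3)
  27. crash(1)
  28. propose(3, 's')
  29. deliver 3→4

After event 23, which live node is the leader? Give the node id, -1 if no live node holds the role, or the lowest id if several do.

3

e1 timeout(3): 3[cand,t=1,-]
e2 deliver 3→0: 0[foll,t=1,-]
e3 deliver 0→3: ·
e4 deliver 3→2: 2[foll,t=1,-]
e5 deliver 2→3: 3[lead,t=1,-]
e6 deliver 3→4: 4[foll,t=1,-]
e7 deliver 4→3: ·
e8 deliver 3→1: 1[foll,t=1,-]
e9 deliver 1→3: ·
e10 propose(3,'z'): 3[lead,t=1,z]
e11 deliver 3→2: 2[foll,t=1,z]
e12 deliver 2→3: ·
e13 deliver 3→1: 1[foll,t=1,z]
e14 deliver 1→3: ·
e15 deliver 3→0: 0[foll,t=1,z]
e16 deliver 0→3: ·
e17 deliver 2→4: ·
e18 propose(2,'r'): ·
e19 deliver 2→0: ·
e20 deliver 0→2: ·
e21 deliver 2→4: ·
e22 deliver 4→2: ·
e23 deliver 2→1: ·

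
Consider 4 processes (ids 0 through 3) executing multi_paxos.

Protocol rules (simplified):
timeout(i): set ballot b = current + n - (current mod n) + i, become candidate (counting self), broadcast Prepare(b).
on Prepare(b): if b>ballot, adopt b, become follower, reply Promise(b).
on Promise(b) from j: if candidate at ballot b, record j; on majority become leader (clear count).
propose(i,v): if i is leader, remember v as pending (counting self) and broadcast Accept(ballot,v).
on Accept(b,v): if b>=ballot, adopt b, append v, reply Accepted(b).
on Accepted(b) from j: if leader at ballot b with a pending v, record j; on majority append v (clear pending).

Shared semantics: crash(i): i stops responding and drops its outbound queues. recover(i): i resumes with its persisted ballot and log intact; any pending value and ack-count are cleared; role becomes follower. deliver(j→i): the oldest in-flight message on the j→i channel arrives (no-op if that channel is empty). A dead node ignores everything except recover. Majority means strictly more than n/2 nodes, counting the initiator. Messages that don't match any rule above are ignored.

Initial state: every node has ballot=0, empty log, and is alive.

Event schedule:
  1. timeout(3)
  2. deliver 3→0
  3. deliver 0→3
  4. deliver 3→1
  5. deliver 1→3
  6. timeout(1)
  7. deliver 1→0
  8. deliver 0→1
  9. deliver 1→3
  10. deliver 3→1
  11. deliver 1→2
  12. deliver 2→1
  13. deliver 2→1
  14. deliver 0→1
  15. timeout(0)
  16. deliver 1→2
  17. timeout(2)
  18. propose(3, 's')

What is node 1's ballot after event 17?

9

step 1 timeout(3): 3={cand,b=7,log=-}
step 2 deliver 3→0: 0={foll,b=7,log=-}
step 3 deliver 0→3: —
step 4 deliver 3→1: 1={foll,b=7,log=-}
step 5 deliver 1→3: 3={lead,b=7,log=-}
step 6 timeout(1): 1={cand,b=9,log=-}
step 7 deliver 1→0: 0={foll,b=9,log=-}
step 8 deliver 0→1: —
step 9 deliver 1→3: 3={foll,b=9,log=-}
step 10 deliver 3→1: 1={lead,b=9,log=-}
step 11 deliver 1→2: 2={foll,b=9,log=-}
step 12 deliver 2→1: —
step 13 deliver 2→1: —
step 14 deliver 0→1: —
step 15 timeout(0): 0={cand,b=12,log=-}
step 16 deliver 1→2: —
step 17 timeout(2): 2={cand,b=14,log=-}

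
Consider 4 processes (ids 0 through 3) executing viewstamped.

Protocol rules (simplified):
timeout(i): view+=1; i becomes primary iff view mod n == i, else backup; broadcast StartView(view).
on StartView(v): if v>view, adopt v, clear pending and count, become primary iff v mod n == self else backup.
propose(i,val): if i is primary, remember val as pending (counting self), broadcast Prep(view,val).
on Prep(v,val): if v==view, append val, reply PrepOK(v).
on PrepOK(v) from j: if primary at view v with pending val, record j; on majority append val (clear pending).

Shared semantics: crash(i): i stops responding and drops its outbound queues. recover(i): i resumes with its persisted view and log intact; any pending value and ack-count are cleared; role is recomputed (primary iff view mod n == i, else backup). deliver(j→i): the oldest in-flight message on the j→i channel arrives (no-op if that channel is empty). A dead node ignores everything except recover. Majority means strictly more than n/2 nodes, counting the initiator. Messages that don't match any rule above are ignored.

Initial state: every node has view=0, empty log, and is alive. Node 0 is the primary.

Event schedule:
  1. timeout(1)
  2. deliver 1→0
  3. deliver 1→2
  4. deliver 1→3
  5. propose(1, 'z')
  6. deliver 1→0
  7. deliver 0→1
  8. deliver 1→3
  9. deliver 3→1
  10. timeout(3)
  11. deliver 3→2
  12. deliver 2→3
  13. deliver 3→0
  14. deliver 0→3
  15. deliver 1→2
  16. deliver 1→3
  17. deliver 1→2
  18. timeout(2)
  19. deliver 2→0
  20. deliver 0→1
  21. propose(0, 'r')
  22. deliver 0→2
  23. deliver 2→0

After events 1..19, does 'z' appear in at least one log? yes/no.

yes

1. timeout(1):  <1:prim v1 ->
2. deliver 1→0:  <0:back v1 ->
3. deliver 1→2:  <2:back v1 ->
4. deliver 1→3:  <3:back v1 ->
5. propose(1,'z'):  nop
6. deliver 1→0:  <0:back v1 z>
7. deliver 0→1:  nop
8. deliver 1→3:  <3:back v1 z>
9. deliver 3→1:  <1:prim v1 z>
10. timeout(3):  <3:back v2 z>
11. deliver 3→2:  <2:prim v2 ->
12. deliver 2→3:  nop
13. deliver 3→0:  <0:back v2 z>
14. deliver 0→3:  nop
15. deliver 1→2:  nop
16. deliver 1→3:  nop
17. deliver 1→2:  nop
18. timeout(2):  <2:back v3 ->
19. deliver 2→0:  <0:back v3 z>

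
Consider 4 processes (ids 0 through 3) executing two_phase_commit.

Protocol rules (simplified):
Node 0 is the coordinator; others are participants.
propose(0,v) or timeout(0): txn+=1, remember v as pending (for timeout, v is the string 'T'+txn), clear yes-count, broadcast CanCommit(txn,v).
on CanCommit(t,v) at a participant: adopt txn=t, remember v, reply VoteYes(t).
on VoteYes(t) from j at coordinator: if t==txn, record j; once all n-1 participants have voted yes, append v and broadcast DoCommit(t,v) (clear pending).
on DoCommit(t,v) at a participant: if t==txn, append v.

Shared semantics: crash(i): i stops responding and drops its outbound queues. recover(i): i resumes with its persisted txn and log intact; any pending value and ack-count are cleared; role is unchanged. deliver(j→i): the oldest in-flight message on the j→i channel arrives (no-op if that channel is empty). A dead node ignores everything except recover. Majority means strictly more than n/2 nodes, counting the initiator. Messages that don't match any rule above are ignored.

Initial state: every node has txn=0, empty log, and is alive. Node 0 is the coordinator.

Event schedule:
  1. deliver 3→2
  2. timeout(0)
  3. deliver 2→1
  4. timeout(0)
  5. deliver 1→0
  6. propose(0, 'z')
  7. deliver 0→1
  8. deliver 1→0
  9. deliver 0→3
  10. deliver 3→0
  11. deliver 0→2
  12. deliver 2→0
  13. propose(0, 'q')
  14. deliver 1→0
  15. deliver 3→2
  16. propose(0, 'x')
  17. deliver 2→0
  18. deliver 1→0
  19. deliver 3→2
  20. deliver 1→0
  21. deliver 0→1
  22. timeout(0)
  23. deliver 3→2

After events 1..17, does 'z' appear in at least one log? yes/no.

after 1 — deliver 3→2: ·
after 2 — timeout(0): n0:coor/t1/[-]
after 3 — deliver 2→1: ·
after 4 — timeout(0): n0:coor/t2/[-]
after 5 — deliver 1→0: ·
after 6 — propose(0,'z'): n0:coor/t3/[-]
after 7 — deliver 0→1: n1:part/t1/[-]
after 8 — deliver 1→0: ·
after 9 — deliver 0→3: n3:part/t1/[-]
after 10 — deliver 3→0: ·
after 11 — deliver 0→2: n2:part/t1/[-]
after 12 — deliver 2→0: ·
after 13 — propose(0,'q'): n0:coor/t4/[-]
after 14 — deliver 1→0: ·
after 15 — deliver 3→2: ·
after 16 — propose(0,'x'): n0:coor/t5/[-]
after 17 — deliver 2→0: ·

no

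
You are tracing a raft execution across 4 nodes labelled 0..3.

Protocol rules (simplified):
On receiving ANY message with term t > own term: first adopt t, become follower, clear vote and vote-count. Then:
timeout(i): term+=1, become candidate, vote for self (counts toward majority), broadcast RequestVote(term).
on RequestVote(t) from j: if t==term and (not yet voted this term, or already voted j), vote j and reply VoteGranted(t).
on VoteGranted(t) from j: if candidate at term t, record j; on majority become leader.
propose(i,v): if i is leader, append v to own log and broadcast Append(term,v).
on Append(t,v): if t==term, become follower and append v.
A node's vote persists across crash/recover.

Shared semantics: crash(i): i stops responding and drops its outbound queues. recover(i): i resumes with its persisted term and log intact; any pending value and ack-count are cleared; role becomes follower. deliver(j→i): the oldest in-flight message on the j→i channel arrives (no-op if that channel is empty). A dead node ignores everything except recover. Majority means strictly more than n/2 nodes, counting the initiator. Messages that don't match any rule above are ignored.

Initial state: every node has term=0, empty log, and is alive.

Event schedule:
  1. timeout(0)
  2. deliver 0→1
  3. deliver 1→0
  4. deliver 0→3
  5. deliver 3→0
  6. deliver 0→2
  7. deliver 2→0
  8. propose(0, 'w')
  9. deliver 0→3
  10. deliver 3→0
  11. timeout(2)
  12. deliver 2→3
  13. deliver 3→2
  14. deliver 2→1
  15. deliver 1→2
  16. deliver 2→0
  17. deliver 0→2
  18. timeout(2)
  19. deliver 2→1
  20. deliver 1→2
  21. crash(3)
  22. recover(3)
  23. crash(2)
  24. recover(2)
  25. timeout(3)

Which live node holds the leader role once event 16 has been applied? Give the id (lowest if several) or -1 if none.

e1 timeout(0): 0[cand,t=1,-]
e2 deliver 0→1: 1[foll,t=1,-]
e3 deliver 1→0: ·
e4 deliver 0→3: 3[foll,t=1,-]
e5 deliver 3→0: 0[lead,t=1,-]
e6 deliver 0→2: 2[foll,t=1,-]
e7 deliver 2→0: ·
e8 propose(0,'w'): 0[lead,t=1,w]
e9 deliver 0→3: 3[foll,t=1,w]
e10 deliver 3→0: ·
e11 timeout(2): 2[cand,t=2,-]
e12 deliver 2→3: 3[foll,t=2,w]
e13 deliver 3→2: ·
e14 deliver 2→1: 1[foll,t=2,-]
e15 deliver 1→2: 2[lead,t=2,-]
e16 deliver 2→0: 0[foll,t=2,w]

2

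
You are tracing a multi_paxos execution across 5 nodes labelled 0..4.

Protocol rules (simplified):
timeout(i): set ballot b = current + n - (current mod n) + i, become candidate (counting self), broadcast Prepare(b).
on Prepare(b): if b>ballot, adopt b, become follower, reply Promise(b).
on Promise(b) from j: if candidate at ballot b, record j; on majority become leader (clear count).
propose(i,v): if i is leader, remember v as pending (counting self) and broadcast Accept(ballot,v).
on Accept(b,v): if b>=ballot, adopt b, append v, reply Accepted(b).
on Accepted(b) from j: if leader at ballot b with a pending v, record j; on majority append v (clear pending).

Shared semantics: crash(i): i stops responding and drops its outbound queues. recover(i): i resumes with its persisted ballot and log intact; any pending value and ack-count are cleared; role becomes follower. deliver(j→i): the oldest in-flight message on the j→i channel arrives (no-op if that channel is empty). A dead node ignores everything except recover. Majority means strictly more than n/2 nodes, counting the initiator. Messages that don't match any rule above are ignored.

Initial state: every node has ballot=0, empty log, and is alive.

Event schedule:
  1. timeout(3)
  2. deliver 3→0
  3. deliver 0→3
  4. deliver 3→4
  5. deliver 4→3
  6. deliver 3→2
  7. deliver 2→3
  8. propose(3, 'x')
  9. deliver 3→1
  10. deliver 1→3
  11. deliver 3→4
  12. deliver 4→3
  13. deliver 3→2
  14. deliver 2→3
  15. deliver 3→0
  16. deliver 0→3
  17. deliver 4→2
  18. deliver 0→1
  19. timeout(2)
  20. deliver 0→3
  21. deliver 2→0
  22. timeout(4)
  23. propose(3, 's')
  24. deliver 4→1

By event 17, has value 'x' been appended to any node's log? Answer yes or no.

yes

e1 timeout(3): 3[cand,b=8,-]
e2 deliver 3→0: 0[foll,b=8,-]
e3 deliver 0→3: ·
e4 deliver 3→4: 4[foll,b=8,-]
e5 deliver 4→3: 3[lead,b=8,-]
e6 deliver 3→2: 2[foll,b=8,-]
e7 deliver 2→3: ·
e8 propose(3,'x'): ·
e9 deliver 3→1: 1[foll,b=8,-]
e10 deliver 1→3: ·
e11 deliver 3→4: 4[foll,b=8,x]
e12 deliver 4→3: ·
e13 deliver 3→2: 2[foll,b=8,x]
e14 deliver 2→3: 3[lead,b=8,x]
e15 deliver 3→0: 0[foll,b=8,x]
e16 deliver 0→3: ·
e17 deliver 4→2: ·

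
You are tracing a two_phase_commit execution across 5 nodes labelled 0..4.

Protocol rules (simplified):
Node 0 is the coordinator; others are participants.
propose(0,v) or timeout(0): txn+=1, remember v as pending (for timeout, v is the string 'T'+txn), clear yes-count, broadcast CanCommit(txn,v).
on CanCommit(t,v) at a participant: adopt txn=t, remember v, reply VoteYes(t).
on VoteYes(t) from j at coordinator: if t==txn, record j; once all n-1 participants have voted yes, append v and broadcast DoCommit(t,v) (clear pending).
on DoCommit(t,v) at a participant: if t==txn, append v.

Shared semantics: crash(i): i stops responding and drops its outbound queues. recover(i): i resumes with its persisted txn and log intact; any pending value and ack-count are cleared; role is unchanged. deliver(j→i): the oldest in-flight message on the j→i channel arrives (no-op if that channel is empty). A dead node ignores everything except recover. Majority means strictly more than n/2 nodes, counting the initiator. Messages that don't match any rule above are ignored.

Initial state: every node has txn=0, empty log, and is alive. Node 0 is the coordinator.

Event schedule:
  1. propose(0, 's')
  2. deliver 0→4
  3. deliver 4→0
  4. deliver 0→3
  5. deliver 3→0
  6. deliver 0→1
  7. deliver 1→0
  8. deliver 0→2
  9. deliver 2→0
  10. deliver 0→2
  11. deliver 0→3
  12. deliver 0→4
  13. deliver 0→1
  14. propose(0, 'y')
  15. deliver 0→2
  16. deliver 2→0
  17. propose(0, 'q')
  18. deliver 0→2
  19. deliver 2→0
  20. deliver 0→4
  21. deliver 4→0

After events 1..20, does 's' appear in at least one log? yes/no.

yes

step 1 propose(0,'s'): 0={coor,t=1,log=-}
step 2 deliver 0→4: 4={part,t=1,log=-}
step 3 deliver 4→0: —
step 4 deliver 0→3: 3={part,t=1,log=-}
step 5 deliver 3→0: —
step 6 deliver 0→1: 1={part,t=1,log=-}
step 7 deliver 1→0: —
step 8 deliver 0→2: 2={part,t=1,log=-}
step 9 deliver 2→0: 0={coor,t=1,log=s}
step 10 deliver 0→2: 2={part,t=1,log=s}
step 11 deliver 0→3: 3={part,t=1,log=s}
step 12 deliver 0→4: 4={part,t=1,log=s}
step 13 deliver 0→1: 1={part,t=1,log=s}
step 14 propose(0,'y'): 0={coor,t=2,log=s}
step 15 deliver 0→2: 2={part,t=2,log=s}
step 16 deliver 2→0: —
step 17 propose(0,'q'): 0={coor,t=3,log=s}
step 18 deliver 0→2: 2={part,t=3,log=s}
step 19 deliver 2→0: —
step 20 deliver 0→4: 4={part,t=2,log=s}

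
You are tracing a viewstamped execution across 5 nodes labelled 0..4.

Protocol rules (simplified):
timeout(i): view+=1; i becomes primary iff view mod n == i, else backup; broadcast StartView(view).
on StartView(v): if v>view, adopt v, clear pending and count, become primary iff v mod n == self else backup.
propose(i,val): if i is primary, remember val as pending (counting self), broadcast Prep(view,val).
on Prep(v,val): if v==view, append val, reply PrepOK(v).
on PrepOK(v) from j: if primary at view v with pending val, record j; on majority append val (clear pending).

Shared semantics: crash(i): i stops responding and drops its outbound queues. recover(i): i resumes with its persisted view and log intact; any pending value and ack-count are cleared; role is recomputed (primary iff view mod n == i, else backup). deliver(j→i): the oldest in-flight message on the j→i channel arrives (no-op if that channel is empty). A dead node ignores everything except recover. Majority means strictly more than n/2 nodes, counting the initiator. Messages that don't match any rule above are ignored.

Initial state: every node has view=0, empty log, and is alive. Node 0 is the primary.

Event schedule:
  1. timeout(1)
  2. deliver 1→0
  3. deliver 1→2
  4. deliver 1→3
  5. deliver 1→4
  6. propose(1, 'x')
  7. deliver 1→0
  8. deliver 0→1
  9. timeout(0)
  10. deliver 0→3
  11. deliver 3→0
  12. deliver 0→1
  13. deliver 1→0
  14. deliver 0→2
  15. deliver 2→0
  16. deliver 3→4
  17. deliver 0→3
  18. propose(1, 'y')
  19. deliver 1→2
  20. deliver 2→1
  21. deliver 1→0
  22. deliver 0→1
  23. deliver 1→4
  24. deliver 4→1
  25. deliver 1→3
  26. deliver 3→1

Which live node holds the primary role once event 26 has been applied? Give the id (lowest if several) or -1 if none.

[1] timeout(1) → N1(prim v1 [-])
[2] deliver 1→0 → N0(back v1 [-])
[3] deliver 1→2 → N2(back v1 [-])
[4] deliver 1→3 → N3(back v1 [-])
[5] deliver 1→4 → N4(back v1 [-])
[6] propose(1,'x') → ∅
[7] deliver 1→0 → N0(back v1 [x])
[8] deliver 0→1 → ∅
[9] timeout(0) → N0(back v2 [x])
[10] deliver 0→3 → N3(back v2 [-])
[11] deliver 3→0 → ∅
[12] deliver 0→1 → N1(back v2 [-])
[13] deliver 1→0 → ∅
[14] deliver 0→2 → N2(prim v2 [-])
[15] deliver 2→0 → ∅
[16] deliver 3→4 → ∅
[17] deliver 0→3 → ∅
[18] propose(1,'y') → ∅
[19] deliver 1→2 → ∅
[20] deliver 2→1 → ∅
[21] deliver 1→0 → ∅
[22] deliver 0→1 → ∅
[23] deliver 1→4 → N4(back v1 [x])
[24] deliver 4→1 → ∅
[25] deliver 1→3 → ∅
[26] deliver 3→1 → ∅

2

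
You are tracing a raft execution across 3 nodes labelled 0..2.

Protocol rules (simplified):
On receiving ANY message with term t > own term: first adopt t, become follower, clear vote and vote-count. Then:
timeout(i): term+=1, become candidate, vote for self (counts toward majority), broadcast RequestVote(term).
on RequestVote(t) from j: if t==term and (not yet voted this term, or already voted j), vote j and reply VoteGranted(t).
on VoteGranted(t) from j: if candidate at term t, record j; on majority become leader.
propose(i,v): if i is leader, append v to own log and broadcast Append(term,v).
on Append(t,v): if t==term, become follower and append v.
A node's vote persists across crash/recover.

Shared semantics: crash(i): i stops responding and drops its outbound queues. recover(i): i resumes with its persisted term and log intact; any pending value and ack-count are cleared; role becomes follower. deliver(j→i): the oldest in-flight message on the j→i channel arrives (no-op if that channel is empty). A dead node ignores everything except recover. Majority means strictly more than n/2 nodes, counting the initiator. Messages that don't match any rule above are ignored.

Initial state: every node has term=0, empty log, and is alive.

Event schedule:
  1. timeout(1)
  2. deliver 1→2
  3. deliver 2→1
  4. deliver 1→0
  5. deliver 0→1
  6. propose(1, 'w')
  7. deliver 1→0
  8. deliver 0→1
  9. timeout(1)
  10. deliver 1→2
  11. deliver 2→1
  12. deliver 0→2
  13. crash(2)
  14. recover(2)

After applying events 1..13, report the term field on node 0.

after 1 — timeout(1): n1:cand/t1/[-]
after 2 — deliver 1→2: n2:foll/t1/[-]
after 3 — deliver 2→1: n1:lead/t1/[-]
after 4 — deliver 1→0: n0:foll/t1/[-]
after 5 — deliver 0→1: ·
after 6 — propose(1,'w'): n1:lead/t1/[w]
after 7 — deliver 1→0: n0:foll/t1/[w]
after 8 — deliver 0→1: ·
after 9 — timeout(1): n1:cand/t2/[w]
after 10 — deliver 1→2: n2:foll/t1/[w]
after 11 — deliver 2→1: ·
after 12 — deliver 0→2: ·
after 13 — crash(2): n2:✗foll/t1/[w]

1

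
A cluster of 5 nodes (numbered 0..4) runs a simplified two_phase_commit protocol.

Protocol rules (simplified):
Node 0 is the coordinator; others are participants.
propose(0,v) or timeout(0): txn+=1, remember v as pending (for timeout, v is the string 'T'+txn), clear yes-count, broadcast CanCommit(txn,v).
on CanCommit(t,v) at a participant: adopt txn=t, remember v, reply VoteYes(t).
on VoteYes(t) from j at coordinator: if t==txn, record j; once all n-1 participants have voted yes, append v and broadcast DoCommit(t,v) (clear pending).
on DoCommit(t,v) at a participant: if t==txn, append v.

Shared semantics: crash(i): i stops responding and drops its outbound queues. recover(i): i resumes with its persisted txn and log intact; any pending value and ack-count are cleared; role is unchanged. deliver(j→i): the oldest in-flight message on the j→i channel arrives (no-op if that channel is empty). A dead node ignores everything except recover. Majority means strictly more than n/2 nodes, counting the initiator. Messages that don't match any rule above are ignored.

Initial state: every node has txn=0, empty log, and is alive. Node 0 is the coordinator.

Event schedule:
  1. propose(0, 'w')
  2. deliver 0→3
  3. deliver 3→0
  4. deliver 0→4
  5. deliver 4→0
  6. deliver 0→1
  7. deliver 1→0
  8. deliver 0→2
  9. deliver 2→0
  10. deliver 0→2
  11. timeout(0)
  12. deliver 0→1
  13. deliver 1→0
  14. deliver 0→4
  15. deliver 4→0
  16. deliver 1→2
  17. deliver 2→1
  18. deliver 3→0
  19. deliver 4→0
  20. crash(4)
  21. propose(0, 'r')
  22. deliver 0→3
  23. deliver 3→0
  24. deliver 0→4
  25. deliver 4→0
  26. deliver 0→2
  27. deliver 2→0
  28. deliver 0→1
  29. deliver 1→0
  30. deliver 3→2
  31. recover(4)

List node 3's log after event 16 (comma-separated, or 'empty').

empty

step 1 propose(0,'w'): 0={coor,t=1,log=-}
step 2 deliver 0→3: 3={part,t=1,log=-}
step 3 deliver 3→0: —
step 4 deliver 0→4: 4={part,t=1,log=-}
step 5 deliver 4→0: —
step 6 deliver 0→1: 1={part,t=1,log=-}
step 7 deliver 1→0: —
step 8 deliver 0→2: 2={part,t=1,log=-}
step 9 deliver 2→0: 0={coor,t=1,log=w}
step 10 deliver 0→2: 2={part,t=1,log=w}
step 11 timeout(0): 0={coor,t=2,log=w}
step 12 deliver 0→1: 1={part,t=1,log=w}
step 13 deliver 1→0: —
step 14 deliver 0→4: 4={part,t=1,log=w}
step 15 deliver 4→0: —
step 16 deliver 1→2: —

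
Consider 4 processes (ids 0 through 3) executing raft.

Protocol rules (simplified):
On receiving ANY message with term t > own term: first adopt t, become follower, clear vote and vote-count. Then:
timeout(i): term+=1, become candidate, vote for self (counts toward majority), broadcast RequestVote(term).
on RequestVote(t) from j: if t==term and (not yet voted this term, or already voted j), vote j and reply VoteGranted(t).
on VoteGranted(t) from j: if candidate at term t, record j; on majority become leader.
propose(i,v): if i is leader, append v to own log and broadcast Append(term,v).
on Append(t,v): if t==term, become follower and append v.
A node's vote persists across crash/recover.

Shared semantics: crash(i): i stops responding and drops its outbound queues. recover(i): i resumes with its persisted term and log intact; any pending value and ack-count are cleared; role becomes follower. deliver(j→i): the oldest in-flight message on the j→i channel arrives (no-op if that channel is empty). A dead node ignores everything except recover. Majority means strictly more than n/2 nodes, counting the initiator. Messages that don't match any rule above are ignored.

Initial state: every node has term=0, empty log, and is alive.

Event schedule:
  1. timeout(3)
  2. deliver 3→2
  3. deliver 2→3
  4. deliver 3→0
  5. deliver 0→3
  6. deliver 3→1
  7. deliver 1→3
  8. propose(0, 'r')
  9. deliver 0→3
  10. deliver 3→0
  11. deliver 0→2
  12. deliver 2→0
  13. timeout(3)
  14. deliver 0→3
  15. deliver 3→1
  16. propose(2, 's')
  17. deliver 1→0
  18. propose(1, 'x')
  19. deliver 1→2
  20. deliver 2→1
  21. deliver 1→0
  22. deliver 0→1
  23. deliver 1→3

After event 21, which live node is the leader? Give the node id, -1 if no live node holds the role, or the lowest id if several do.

after 1 — timeout(3): n3:cand/t1/[-]
after 2 — deliver 3→2: n2:foll/t1/[-]
after 3 — deliver 2→3: ·
after 4 — deliver 3→0: n0:foll/t1/[-]
after 5 — deliver 0→3: n3:lead/t1/[-]
after 6 — deliver 3→1: n1:foll/t1/[-]
after 7 — deliver 1→3: ·
after 8 — propose(0,'r'): ·
after 9 — deliver 0→3: ·
after 10 — deliver 3→0: ·
after 11 — deliver 0→2: ·
after 12 — deliver 2→0: ·
after 13 — timeout(3): n3:cand/t2/[-]
after 14 — deliver 0→3: ·
after 15 — deliver 3→1: n1:foll/t2/[-]
after 16 — propose(2,'s'): ·
after 17 — deliver 1→0: ·
after 18 — propose(1,'x'): ·
after 19 — deliver 1→2: ·
after 20 — deliver 2→1: ·
after 21 — deliver 1→0: ·

-1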